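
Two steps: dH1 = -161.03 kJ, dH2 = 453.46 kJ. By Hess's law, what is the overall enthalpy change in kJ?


Hess's law: enthalpy is a state function, so add the step enthalpies.
dH_total = dH1 + dH2 = -161.03 + (453.46)
dH_total = 292.43 kJ:

292.43 kJ


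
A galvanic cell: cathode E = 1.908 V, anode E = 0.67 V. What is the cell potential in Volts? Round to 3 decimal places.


Standard cell potential: E_cell = E_cathode - E_anode.
E_cell = 1.908 - (0.67)
E_cell = 1.238 V, rounded to 3 dp:

1.238 V


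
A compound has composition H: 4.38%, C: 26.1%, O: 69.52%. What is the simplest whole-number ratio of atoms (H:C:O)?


Assume 100 g of compound, divide each mass% by atomic mass to get moles, then normalize by the smallest to get a raw atom ratio.
Moles per 100 g: H: 4.38/1.008 = 4.3452, C: 26.1/12.011 = 2.173, O: 69.52/15.999 = 4.3453
Raw ratio (divide by min = 2.173): H: 2.0, C: 1.0, O: 2.0
Multiply by 1 to clear fractions: H: 2.0 ~= 2, C: 1.0 ~= 1, O: 2.0 ~= 2
Reduce by GCD to get the simplest whole-number ratio:

2:1:2


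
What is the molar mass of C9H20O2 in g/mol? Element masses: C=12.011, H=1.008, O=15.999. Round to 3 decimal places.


M = sum(count * atomic_mass) over atoms.
M = 9*12.011 + 20*1.008 + 2*15.999
M = 108.099 + 20.16 + 31.998
M = 160.257 g/mol, rounded to 3 dp:

160.257 g/mol


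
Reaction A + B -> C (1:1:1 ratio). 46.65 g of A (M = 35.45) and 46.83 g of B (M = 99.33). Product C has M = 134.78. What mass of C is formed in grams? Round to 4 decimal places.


Find moles of each reactant; the smaller value is the limiting reagent in a 1:1:1 reaction, so moles_C equals moles of the limiter.
n_A = mass_A / M_A = 46.65 / 35.45 = 1.315938 mol
n_B = mass_B / M_B = 46.83 / 99.33 = 0.471459 mol
Limiting reagent: B (smaller), n_limiting = 0.471459 mol
mass_C = n_limiting * M_C = 0.471459 * 134.78
mass_C = 63.54324402 g, rounded to 4 dp:

63.5432 g


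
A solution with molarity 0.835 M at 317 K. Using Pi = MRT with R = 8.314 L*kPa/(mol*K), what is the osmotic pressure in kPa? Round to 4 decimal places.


Osmotic pressure (van't Hoff): Pi = M*R*T.
RT = 8.314 * 317 = 2635.538
Pi = 0.835 * 2635.538
Pi = 2200.67423 kPa, rounded to 4 dp:

2200.6742 kPa


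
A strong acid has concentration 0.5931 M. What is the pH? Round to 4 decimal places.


A strong acid dissociates completely, so [H+] equals the given concentration.
pH = -log10([H+]) = -log10(0.5931)
pH = 0.22687208, rounded to 4 dp:

0.2269


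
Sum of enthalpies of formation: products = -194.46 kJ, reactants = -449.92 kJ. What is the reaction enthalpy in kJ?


dH_rxn = sum(dH_f products) - sum(dH_f reactants)
dH_rxn = -194.46 - (-449.92)
dH_rxn = 255.46 kJ:

255.46 kJ


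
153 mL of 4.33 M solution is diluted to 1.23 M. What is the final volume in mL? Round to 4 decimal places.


Dilution: M1*V1 = M2*V2, solve for V2.
V2 = M1*V1 / M2
V2 = 4.33 * 153 / 1.23
V2 = 662.49 / 1.23
V2 = 538.6097561 mL, rounded to 4 dp:

538.6098 mL


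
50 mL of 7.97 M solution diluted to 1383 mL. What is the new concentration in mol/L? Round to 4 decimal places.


Dilution: M1*V1 = M2*V2, solve for M2.
M2 = M1*V1 / V2
M2 = 7.97 * 50 / 1383
M2 = 398.5 / 1383
M2 = 0.28814172 mol/L, rounded to 4 dp:

0.2881 mol/L


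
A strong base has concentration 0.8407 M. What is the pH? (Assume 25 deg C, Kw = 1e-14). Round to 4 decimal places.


A strong base dissociates completely, so [OH-] equals the given concentration.
pOH = -log10([OH-]) = -log10(0.8407) = 0.075359
pH = 14 - pOH = 14 - 0.075359
pH = 13.924641, rounded to 4 dp:

13.9246


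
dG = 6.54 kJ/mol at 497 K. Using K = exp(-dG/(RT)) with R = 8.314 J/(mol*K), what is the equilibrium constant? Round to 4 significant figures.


dG is in kJ/mol; multiply by 1000 to match R in J/(mol*K).
RT = 8.314 * 497 = 4132.058 J/mol
exponent = -dG*1000 / (RT) = -(6.54*1000) / 4132.058 = -1.58274642
K = exp(-1.58274642)
K = 0.20541018, rounded to 4 significant figures:

0.2054


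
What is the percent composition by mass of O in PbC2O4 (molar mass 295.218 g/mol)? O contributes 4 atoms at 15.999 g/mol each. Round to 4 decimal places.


pct = 100 * (n_elem * M_elem) / M_total
mass_contribution = 4 * 15.999 = 63.996 g/mol
pct = 100 * 63.996 / 295.218
pct = 21.67753999 %, rounded to 4 dp:

21.6775 %


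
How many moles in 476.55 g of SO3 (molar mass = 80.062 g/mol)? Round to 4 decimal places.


n = mass / M
n = 476.55 / 80.062
n = 5.952262 mol, rounded to 4 dp:

5.9523 mol


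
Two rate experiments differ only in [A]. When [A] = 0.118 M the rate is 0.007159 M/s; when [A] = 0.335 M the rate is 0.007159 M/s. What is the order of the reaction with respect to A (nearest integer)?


Rate is proportional to [A]^n, so rate2/rate1 = ([A]2/[A]1)^n. Take logs to solve for n.
rate2/rate1 = 0.007159 / 0.007159 = 1.0
[A]2/[A]1 = 0.335 / 0.118 = 2.839
n = ln(1.0) / ln(2.839) = 0.0
Nearest integer order:

0


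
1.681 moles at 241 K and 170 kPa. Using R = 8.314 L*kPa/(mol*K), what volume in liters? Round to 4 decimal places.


PV = nRT, solve for V = nRT / P.
nRT = 1.681 * 8.314 * 241 = 3368.176
V = 3368.176 / 170
V = 19.8128 L, rounded to 4 dp:

19.8128 L


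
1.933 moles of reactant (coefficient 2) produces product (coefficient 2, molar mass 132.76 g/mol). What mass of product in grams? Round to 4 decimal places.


Use the coefficient ratio to convert reactant moles to product moles, then multiply by the product's molar mass.
moles_P = moles_R * (coeff_P / coeff_R) = 1.933 * (2/2) = 1.933
mass_P = moles_P * M_P = 1.933 * 132.76
mass_P = 256.62508 g, rounded to 4 dp:

256.6251 g


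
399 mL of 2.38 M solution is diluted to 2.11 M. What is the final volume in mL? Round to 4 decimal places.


Dilution: M1*V1 = M2*V2, solve for V2.
V2 = M1*V1 / M2
V2 = 2.38 * 399 / 2.11
V2 = 949.62 / 2.11
V2 = 450.05687204 mL, rounded to 4 dp:

450.0569 mL


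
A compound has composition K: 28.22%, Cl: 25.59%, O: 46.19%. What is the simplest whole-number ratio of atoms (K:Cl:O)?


Assume 100 g of compound, divide each mass% by atomic mass to get moles, then normalize by the smallest to get a raw atom ratio.
Moles per 100 g: K: 28.22/39.098 = 0.7218, Cl: 25.59/35.453 = 0.7218, O: 46.19/15.999 = 2.8871
Raw ratio (divide by min = 0.7218): K: 1.0, Cl: 1.0, O: 4.0
Multiply by 1 to clear fractions: K: 1.0 ~= 1, Cl: 1.0 ~= 1, O: 4.0 ~= 4
Reduce by GCD to get the simplest whole-number ratio:

1:1:4


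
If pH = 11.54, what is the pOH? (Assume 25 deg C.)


At 25 deg C, pH + pOH = 14.
pOH = 14 - pH = 14 - 11.54
pOH = 2.46:

2.46


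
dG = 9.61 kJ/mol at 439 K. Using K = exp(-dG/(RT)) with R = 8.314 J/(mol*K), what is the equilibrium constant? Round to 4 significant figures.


dG is in kJ/mol; multiply by 1000 to match R in J/(mol*K).
RT = 8.314 * 439 = 3649.846 J/mol
exponent = -dG*1000 / (RT) = -(9.61*1000) / 3649.846 = -2.6329878
K = exp(-2.6329878)
K = 0.071863428, rounded to 4 significant figures:

0.07186


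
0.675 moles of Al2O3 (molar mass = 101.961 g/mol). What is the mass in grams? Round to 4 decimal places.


mass = n * M
mass = 0.675 * 101.961
mass = 68.823675 g, rounded to 4 dp:

68.8237 g


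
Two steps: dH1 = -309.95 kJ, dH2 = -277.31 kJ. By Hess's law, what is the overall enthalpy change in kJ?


Hess's law: enthalpy is a state function, so add the step enthalpies.
dH_total = dH1 + dH2 = -309.95 + (-277.31)
dH_total = -587.26 kJ:

-587.26 kJ


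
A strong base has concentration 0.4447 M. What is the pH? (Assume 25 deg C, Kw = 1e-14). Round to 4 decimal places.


A strong base dissociates completely, so [OH-] equals the given concentration.
pOH = -log10([OH-]) = -log10(0.4447) = 0.351933
pH = 14 - pOH = 14 - 0.351933
pH = 13.648067, rounded to 4 dp:

13.6481


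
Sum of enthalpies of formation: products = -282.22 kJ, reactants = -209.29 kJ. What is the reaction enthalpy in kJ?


dH_rxn = sum(dH_f products) - sum(dH_f reactants)
dH_rxn = -282.22 - (-209.29)
dH_rxn = -72.93 kJ:

-72.93 kJ


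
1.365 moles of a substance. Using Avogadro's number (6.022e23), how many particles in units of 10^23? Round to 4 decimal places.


N = n * NA, then divide by 1e23 for the requested units.
N / 1e23 = n * 6.022
N / 1e23 = 1.365 * 6.022
N / 1e23 = 8.22003, rounded to 4 dp:

8.2200


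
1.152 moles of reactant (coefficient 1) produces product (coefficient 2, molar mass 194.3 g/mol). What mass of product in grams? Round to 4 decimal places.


Use the coefficient ratio to convert reactant moles to product moles, then multiply by the product's molar mass.
moles_P = moles_R * (coeff_P / coeff_R) = 1.152 * (2/1) = 2.304
mass_P = moles_P * M_P = 2.304 * 194.3
mass_P = 447.6672 g, rounded to 4 dp:

447.6672 g


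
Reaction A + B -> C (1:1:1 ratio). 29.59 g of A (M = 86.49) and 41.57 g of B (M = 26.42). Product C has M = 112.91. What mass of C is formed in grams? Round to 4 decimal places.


Find moles of each reactant; the smaller value is the limiting reagent in a 1:1:1 reaction, so moles_C equals moles of the limiter.
n_A = mass_A / M_A = 29.59 / 86.49 = 0.34212 mol
n_B = mass_B / M_B = 41.57 / 26.42 = 1.573429 mol
Limiting reagent: A (smaller), n_limiting = 0.34212 mol
mass_C = n_limiting * M_C = 0.34212 * 112.91
mass_C = 38.6287692 g, rounded to 4 dp:

38.6288 g


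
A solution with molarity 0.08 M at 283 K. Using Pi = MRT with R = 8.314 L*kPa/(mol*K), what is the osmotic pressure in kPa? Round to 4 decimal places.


Osmotic pressure (van't Hoff): Pi = M*R*T.
RT = 8.314 * 283 = 2352.862
Pi = 0.08 * 2352.862
Pi = 188.22896 kPa, rounded to 4 dp:

188.2290 kPa


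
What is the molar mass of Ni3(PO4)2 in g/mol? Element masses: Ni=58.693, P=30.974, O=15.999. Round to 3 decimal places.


M = sum(count * atomic_mass) over atoms.
M = 3*58.693 + 2*30.974 + 8*15.999
M = 176.079 + 61.948 + 127.992
M = 366.019 g/mol, rounded to 3 dp:

366.019 g/mol


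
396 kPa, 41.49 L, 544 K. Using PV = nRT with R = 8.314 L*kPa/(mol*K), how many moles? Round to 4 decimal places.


PV = nRT, solve for n = PV / (RT).
PV = 396 * 41.49 = 16430.04
RT = 8.314 * 544 = 4522.816
n = 16430.04 / 4522.816
n = 3.6327014 mol, rounded to 4 dp:

3.6327 mol


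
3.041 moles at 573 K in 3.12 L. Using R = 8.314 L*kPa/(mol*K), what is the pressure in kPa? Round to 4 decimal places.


PV = nRT, solve for P = nRT / V.
nRT = 3.041 * 8.314 * 573 = 14487.0868
P = 14487.0868 / 3.12
P = 4643.29705128 kPa, rounded to 4 dp:

4643.2971 kPa


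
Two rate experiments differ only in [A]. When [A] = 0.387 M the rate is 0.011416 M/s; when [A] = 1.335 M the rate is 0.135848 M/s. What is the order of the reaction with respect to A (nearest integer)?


Rate is proportional to [A]^n, so rate2/rate1 = ([A]2/[A]1)^n. Take logs to solve for n.
rate2/rate1 = 0.135848 / 0.011416 = 11.8998
[A]2/[A]1 = 1.335 / 0.387 = 3.4496
n = ln(11.8998) / ln(3.4496) = 2.0
Nearest integer order:

2


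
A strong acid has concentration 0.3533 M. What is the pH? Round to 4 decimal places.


A strong acid dissociates completely, so [H+] equals the given concentration.
pH = -log10([H+]) = -log10(0.3533)
pH = 0.45185636, rounded to 4 dp:

0.4519


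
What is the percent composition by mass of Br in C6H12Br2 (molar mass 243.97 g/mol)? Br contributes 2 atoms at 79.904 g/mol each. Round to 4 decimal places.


pct = 100 * (n_elem * M_elem) / M_total
mass_contribution = 2 * 79.904 = 159.808 g/mol
pct = 100 * 159.808 / 243.97
pct = 65.50313563 %, rounded to 4 dp:

65.5031 %


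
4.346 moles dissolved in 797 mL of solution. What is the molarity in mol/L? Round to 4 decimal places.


Convert volume to liters: V_L = V_mL / 1000.
V_L = 797 / 1000 = 0.797 L
M = n / V_L = 4.346 / 0.797
M = 5.45294856 mol/L, rounded to 4 dp:

5.4529 mol/L


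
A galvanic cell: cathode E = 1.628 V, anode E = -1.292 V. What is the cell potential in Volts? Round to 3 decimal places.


Standard cell potential: E_cell = E_cathode - E_anode.
E_cell = 1.628 - (-1.292)
E_cell = 2.92 V, rounded to 3 dp:

2.920 V


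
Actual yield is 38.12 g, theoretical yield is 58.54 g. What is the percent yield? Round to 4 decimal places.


% yield = 100 * actual / theoretical
% yield = 100 * 38.12 / 58.54
% yield = 65.11786812 %, rounded to 4 dp:

65.1179 %


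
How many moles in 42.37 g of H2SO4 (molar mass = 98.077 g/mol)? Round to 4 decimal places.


n = mass / M
n = 42.37 / 98.077
n = 0.4320075 mol, rounded to 4 dp:

0.4320 mol


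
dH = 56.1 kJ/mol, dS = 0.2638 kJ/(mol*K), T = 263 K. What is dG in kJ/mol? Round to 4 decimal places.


Gibbs: dG = dH - T*dS (consistent units, dS already in kJ/(mol*K)).
T*dS = 263 * 0.2638 = 69.3794
dG = 56.1 - (69.3794)
dG = -13.2794 kJ/mol, rounded to 4 dp:

-13.2794 kJ/mol


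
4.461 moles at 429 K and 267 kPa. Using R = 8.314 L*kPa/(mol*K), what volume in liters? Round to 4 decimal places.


PV = nRT, solve for V = nRT / P.
nRT = 4.461 * 8.314 * 429 = 15911.0755
V = 15911.0755 / 267
V = 59.59204307 L, rounded to 4 dp:

59.5920 L


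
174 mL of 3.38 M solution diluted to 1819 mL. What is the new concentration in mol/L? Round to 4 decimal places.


Dilution: M1*V1 = M2*V2, solve for M2.
M2 = M1*V1 / V2
M2 = 3.38 * 174 / 1819
M2 = 588.12 / 1819
M2 = 0.32332051 mol/L, rounded to 4 dp:

0.3233 mol/L


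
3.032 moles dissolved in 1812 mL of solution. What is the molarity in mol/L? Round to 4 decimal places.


Convert volume to liters: V_L = V_mL / 1000.
V_L = 1812 / 1000 = 1.812 L
M = n / V_L = 3.032 / 1.812
M = 1.67328918 mol/L, rounded to 4 dp:

1.6733 mol/L


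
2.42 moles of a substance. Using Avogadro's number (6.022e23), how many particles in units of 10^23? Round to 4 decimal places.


N = n * NA, then divide by 1e23 for the requested units.
N / 1e23 = n * 6.022
N / 1e23 = 2.42 * 6.022
N / 1e23 = 14.57324, rounded to 4 dp:

14.5732


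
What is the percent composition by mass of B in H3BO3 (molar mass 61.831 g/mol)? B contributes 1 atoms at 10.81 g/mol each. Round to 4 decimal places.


pct = 100 * (n_elem * M_elem) / M_total
mass_contribution = 1 * 10.81 = 10.81 g/mol
pct = 100 * 10.81 / 61.831
pct = 17.48313953 %, rounded to 4 dp:

17.4831 %


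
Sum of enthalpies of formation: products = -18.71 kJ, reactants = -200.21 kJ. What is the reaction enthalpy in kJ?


dH_rxn = sum(dH_f products) - sum(dH_f reactants)
dH_rxn = -18.71 - (-200.21)
dH_rxn = 181.5 kJ:

181.50 kJ


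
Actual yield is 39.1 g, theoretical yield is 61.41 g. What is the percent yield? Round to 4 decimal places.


% yield = 100 * actual / theoretical
% yield = 100 * 39.1 / 61.41
% yield = 63.67041199 %, rounded to 4 dp:

63.6704 %


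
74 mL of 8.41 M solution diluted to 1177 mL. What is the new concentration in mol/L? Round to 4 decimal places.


Dilution: M1*V1 = M2*V2, solve for M2.
M2 = M1*V1 / V2
M2 = 8.41 * 74 / 1177
M2 = 622.34 / 1177
M2 = 0.52875106 mol/L, rounded to 4 dp:

0.5288 mol/L


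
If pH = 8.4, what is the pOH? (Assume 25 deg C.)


At 25 deg C, pH + pOH = 14.
pOH = 14 - pH = 14 - 8.4
pOH = 5.6:

5.60


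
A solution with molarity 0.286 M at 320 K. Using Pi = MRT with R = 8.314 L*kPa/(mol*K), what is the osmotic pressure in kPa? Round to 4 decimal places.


Osmotic pressure (van't Hoff): Pi = M*R*T.
RT = 8.314 * 320 = 2660.48
Pi = 0.286 * 2660.48
Pi = 760.89728 kPa, rounded to 4 dp:

760.8973 kPa


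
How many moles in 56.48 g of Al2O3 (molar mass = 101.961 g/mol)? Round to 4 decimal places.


n = mass / M
n = 56.48 / 101.961
n = 0.55393729 mol, rounded to 4 dp:

0.5539 mol


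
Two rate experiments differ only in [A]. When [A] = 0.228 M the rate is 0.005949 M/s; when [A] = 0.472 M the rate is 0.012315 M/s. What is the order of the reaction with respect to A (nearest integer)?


Rate is proportional to [A]^n, so rate2/rate1 = ([A]2/[A]1)^n. Take logs to solve for n.
rate2/rate1 = 0.012315 / 0.005949 = 2.0701
[A]2/[A]1 = 0.472 / 0.228 = 2.0702
n = ln(2.0701) / ln(2.0702) = 1.0
Nearest integer order:

1


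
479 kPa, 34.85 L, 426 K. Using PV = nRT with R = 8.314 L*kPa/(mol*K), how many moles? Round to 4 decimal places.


PV = nRT, solve for n = PV / (RT).
PV = 479 * 34.85 = 16693.15
RT = 8.314 * 426 = 3541.764
n = 16693.15 / 3541.764
n = 4.71323047 mol, rounded to 4 dp:

4.7132 mol


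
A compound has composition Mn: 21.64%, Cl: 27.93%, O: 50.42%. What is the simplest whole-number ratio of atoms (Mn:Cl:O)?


Assume 100 g of compound, divide each mass% by atomic mass to get moles, then normalize by the smallest to get a raw atom ratio.
Moles per 100 g: Mn: 21.64/54.938 = 0.3939, Cl: 27.93/35.453 = 0.7878, O: 50.42/15.999 = 3.1514
Raw ratio (divide by min = 0.3939): Mn: 1.0, Cl: 2.0, O: 8.001
Multiply by 1 to clear fractions: Mn: 1.0 ~= 1, Cl: 2.0 ~= 2, O: 8.001 ~= 8
Reduce by GCD to get the simplest whole-number ratio:

1:2:8


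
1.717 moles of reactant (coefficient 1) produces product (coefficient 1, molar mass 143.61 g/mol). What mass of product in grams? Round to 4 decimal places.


Use the coefficient ratio to convert reactant moles to product moles, then multiply by the product's molar mass.
moles_P = moles_R * (coeff_P / coeff_R) = 1.717 * (1/1) = 1.717
mass_P = moles_P * M_P = 1.717 * 143.61
mass_P = 246.57837 g, rounded to 4 dp:

246.5784 g


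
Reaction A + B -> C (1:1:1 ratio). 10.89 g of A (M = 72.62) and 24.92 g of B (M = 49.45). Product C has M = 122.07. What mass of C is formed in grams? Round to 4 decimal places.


Find moles of each reactant; the smaller value is the limiting reagent in a 1:1:1 reaction, so moles_C equals moles of the limiter.
n_A = mass_A / M_A = 10.89 / 72.62 = 0.149959 mol
n_B = mass_B / M_B = 24.92 / 49.45 = 0.503943 mol
Limiting reagent: A (smaller), n_limiting = 0.149959 mol
mass_C = n_limiting * M_C = 0.149959 * 122.07
mass_C = 18.30549513 g, rounded to 4 dp:

18.3055 g


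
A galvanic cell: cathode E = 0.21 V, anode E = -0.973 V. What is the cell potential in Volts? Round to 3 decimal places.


Standard cell potential: E_cell = E_cathode - E_anode.
E_cell = 0.21 - (-0.973)
E_cell = 1.183 V, rounded to 3 dp:

1.183 V


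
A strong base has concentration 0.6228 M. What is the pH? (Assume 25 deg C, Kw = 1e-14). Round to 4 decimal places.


A strong base dissociates completely, so [OH-] equals the given concentration.
pOH = -log10([OH-]) = -log10(0.6228) = 0.205651
pH = 14 - pOH = 14 - 0.205651
pH = 13.794349, rounded to 4 dp:

13.7943


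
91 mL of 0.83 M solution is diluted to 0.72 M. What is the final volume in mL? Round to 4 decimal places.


Dilution: M1*V1 = M2*V2, solve for V2.
V2 = M1*V1 / M2
V2 = 0.83 * 91 / 0.72
V2 = 75.53 / 0.72
V2 = 104.90277778 mL, rounded to 4 dp:

104.9028 mL


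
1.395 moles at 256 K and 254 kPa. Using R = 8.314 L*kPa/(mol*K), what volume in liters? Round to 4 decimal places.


PV = nRT, solve for V = nRT / P.
nRT = 1.395 * 8.314 * 256 = 2969.0957
V = 2969.0957 / 254
V = 11.68935315 L, rounded to 4 dp:

11.6894 L


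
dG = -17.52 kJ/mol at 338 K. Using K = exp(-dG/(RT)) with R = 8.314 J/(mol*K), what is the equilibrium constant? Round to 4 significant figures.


dG is in kJ/mol; multiply by 1000 to match R in J/(mol*K).
RT = 8.314 * 338 = 2810.132 J/mol
exponent = -dG*1000 / (RT) = -(-17.52*1000) / 2810.132 = 6.23458257
K = exp(6.23458257)
K = 510.08765, rounded to 4 significant figures:

510.1


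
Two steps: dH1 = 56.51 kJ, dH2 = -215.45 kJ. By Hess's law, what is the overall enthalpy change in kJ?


Hess's law: enthalpy is a state function, so add the step enthalpies.
dH_total = dH1 + dH2 = 56.51 + (-215.45)
dH_total = -158.94 kJ:

-158.94 kJ


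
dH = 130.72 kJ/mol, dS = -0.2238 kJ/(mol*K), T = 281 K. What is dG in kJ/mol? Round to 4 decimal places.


Gibbs: dG = dH - T*dS (consistent units, dS already in kJ/(mol*K)).
T*dS = 281 * -0.2238 = -62.8878
dG = 130.72 - (-62.8878)
dG = 193.6078 kJ/mol, rounded to 4 dp:

193.6078 kJ/mol


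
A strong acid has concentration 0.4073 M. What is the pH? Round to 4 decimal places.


A strong acid dissociates completely, so [H+] equals the given concentration.
pH = -log10([H+]) = -log10(0.4073)
pH = 0.39008559, rounded to 4 dp:

0.3901


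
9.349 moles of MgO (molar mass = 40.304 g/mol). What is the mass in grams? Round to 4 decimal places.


mass = n * M
mass = 9.349 * 40.304
mass = 376.802096 g, rounded to 4 dp:

376.8021 g


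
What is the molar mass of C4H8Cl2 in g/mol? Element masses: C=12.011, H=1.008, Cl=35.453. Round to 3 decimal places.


M = sum(count * atomic_mass) over atoms.
M = 4*12.011 + 8*1.008 + 2*35.453
M = 48.044 + 8.064 + 70.906
M = 127.014 g/mol, rounded to 3 dp:

127.014 g/mol


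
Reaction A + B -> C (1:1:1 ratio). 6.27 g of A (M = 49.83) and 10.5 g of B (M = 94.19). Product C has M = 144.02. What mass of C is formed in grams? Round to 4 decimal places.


Find moles of each reactant; the smaller value is the limiting reagent in a 1:1:1 reaction, so moles_C equals moles of the limiter.
n_A = mass_A / M_A = 6.27 / 49.83 = 0.125828 mol
n_B = mass_B / M_B = 10.5 / 94.19 = 0.111477 mol
Limiting reagent: B (smaller), n_limiting = 0.111477 mol
mass_C = n_limiting * M_C = 0.111477 * 144.02
mass_C = 16.05491754 g, rounded to 4 dp:

16.0549 g


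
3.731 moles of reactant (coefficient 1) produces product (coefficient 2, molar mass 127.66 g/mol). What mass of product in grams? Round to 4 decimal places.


Use the coefficient ratio to convert reactant moles to product moles, then multiply by the product's molar mass.
moles_P = moles_R * (coeff_P / coeff_R) = 3.731 * (2/1) = 7.462
mass_P = moles_P * M_P = 7.462 * 127.66
mass_P = 952.59892 g, rounded to 4 dp:

952.5989 g


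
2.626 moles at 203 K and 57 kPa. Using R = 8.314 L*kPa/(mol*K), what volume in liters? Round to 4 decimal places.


PV = nRT, solve for V = nRT / P.
nRT = 2.626 * 8.314 * 203 = 4432.0105
V = 4432.0105 / 57
V = 77.75457018 L, rounded to 4 dp:

77.7546 L


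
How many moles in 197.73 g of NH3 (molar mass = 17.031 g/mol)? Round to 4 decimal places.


n = mass / M
n = 197.73 / 17.031
n = 11.61000528 mol, rounded to 4 dp:

11.6100 mol


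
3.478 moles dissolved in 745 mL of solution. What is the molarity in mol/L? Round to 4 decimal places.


Convert volume to liters: V_L = V_mL / 1000.
V_L = 745 / 1000 = 0.745 L
M = n / V_L = 3.478 / 0.745
M = 4.66845638 mol/L, rounded to 4 dp:

4.6685 mol/L


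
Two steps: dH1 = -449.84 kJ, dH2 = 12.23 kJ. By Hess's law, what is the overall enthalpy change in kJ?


Hess's law: enthalpy is a state function, so add the step enthalpies.
dH_total = dH1 + dH2 = -449.84 + (12.23)
dH_total = -437.61 kJ:

-437.61 kJ


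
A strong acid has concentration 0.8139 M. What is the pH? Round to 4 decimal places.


A strong acid dissociates completely, so [H+] equals the given concentration.
pH = -log10([H+]) = -log10(0.8139)
pH = 0.08942895, rounded to 4 dp:

0.0894


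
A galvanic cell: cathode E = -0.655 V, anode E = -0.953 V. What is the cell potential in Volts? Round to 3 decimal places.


Standard cell potential: E_cell = E_cathode - E_anode.
E_cell = -0.655 - (-0.953)
E_cell = 0.298 V, rounded to 3 dp:

0.298 V


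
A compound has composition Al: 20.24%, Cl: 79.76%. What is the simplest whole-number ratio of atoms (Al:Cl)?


Assume 100 g of compound, divide each mass% by atomic mass to get moles, then normalize by the smallest to get a raw atom ratio.
Moles per 100 g: Al: 20.24/26.982 = 0.7501, Cl: 79.76/35.453 = 2.2497
Raw ratio (divide by min = 0.7501): Al: 1.0, Cl: 2.999
Multiply by 1 to clear fractions: Al: 1.0 ~= 1, Cl: 2.999 ~= 3
Reduce by GCD to get the simplest whole-number ratio:

1:3


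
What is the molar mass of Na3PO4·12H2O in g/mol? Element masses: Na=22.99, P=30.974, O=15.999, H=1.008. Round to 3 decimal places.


M = sum(count * atomic_mass) over atoms.
M = 3*22.99 + 1*30.974 + 16*15.999 + 24*1.008
M = 68.97 + 30.974 + 255.984 + 24.192
M = 380.12 g/mol, rounded to 3 dp:

380.120 g/mol


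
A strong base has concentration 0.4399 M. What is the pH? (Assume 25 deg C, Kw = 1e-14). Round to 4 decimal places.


A strong base dissociates completely, so [OH-] equals the given concentration.
pOH = -log10([OH-]) = -log10(0.4399) = 0.356646
pH = 14 - pOH = 14 - 0.356646
pH = 13.643354, rounded to 4 dp:

13.6434


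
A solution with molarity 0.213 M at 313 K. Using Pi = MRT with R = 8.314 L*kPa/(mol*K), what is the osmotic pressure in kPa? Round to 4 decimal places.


Osmotic pressure (van't Hoff): Pi = M*R*T.
RT = 8.314 * 313 = 2602.282
Pi = 0.213 * 2602.282
Pi = 554.286066 kPa, rounded to 4 dp:

554.2861 kPa


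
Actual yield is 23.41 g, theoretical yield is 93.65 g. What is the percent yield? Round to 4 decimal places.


% yield = 100 * actual / theoretical
% yield = 100 * 23.41 / 93.65
% yield = 24.99733049 %, rounded to 4 dp:

24.9973 %


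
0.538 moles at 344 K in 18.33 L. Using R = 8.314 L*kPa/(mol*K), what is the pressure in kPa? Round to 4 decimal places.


PV = nRT, solve for P = nRT / V.
nRT = 0.538 * 8.314 * 344 = 1538.6886
P = 1538.6886 / 18.33
P = 83.94373159 kPa, rounded to 4 dp:

83.9437 kPa


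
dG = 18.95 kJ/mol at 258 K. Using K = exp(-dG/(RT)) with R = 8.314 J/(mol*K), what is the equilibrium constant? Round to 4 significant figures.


dG is in kJ/mol; multiply by 1000 to match R in J/(mol*K).
RT = 8.314 * 258 = 2145.012 J/mol
exponent = -dG*1000 / (RT) = -(18.95*1000) / 2145.012 = -8.83444941
K = exp(-8.83444941)
K = 0.00014562883, rounded to 4 significant figures:

0.0001456


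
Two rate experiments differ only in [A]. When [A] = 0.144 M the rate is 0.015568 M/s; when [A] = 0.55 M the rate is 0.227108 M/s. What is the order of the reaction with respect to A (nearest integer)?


Rate is proportional to [A]^n, so rate2/rate1 = ([A]2/[A]1)^n. Take logs to solve for n.
rate2/rate1 = 0.227108 / 0.015568 = 14.5881
[A]2/[A]1 = 0.55 / 0.144 = 3.8194
n = ln(14.5881) / ln(3.8194) = 2.0
Nearest integer order:

2


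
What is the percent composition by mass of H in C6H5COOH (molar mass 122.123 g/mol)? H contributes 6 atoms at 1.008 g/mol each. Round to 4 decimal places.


pct = 100 * (n_elem * M_elem) / M_total
mass_contribution = 6 * 1.008 = 6.048 g/mol
pct = 100 * 6.048 / 122.123
pct = 4.95238407 %, rounded to 4 dp:

4.9524 %


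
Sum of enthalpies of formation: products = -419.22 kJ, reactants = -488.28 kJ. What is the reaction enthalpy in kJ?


dH_rxn = sum(dH_f products) - sum(dH_f reactants)
dH_rxn = -419.22 - (-488.28)
dH_rxn = 69.06 kJ:

69.06 kJ


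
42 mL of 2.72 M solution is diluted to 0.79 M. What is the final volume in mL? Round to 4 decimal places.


Dilution: M1*V1 = M2*V2, solve for V2.
V2 = M1*V1 / M2
V2 = 2.72 * 42 / 0.79
V2 = 114.24 / 0.79
V2 = 144.60759494 mL, rounded to 4 dp:

144.6076 mL


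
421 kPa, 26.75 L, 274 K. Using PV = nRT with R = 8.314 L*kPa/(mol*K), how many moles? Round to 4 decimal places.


PV = nRT, solve for n = PV / (RT).
PV = 421 * 26.75 = 11261.75
RT = 8.314 * 274 = 2278.036
n = 11261.75 / 2278.036
n = 4.94362249 mol, rounded to 4 dp:

4.9436 mol


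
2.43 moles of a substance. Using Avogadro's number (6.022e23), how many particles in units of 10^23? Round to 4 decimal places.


N = n * NA, then divide by 1e23 for the requested units.
N / 1e23 = n * 6.022
N / 1e23 = 2.43 * 6.022
N / 1e23 = 14.63346, rounded to 4 dp:

14.6335


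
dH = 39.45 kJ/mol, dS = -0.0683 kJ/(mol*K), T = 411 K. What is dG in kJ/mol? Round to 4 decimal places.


Gibbs: dG = dH - T*dS (consistent units, dS already in kJ/(mol*K)).
T*dS = 411 * -0.0683 = -28.0713
dG = 39.45 - (-28.0713)
dG = 67.5213 kJ/mol, rounded to 4 dp:

67.5213 kJ/mol


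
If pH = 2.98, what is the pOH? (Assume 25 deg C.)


At 25 deg C, pH + pOH = 14.
pOH = 14 - pH = 14 - 2.98
pOH = 11.02:

11.02


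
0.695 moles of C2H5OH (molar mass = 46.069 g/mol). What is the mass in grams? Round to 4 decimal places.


mass = n * M
mass = 0.695 * 46.069
mass = 32.017955 g, rounded to 4 dp:

32.0180 g


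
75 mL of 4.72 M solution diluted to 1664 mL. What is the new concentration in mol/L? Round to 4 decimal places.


Dilution: M1*V1 = M2*V2, solve for M2.
M2 = M1*V1 / V2
M2 = 4.72 * 75 / 1664
M2 = 354.0 / 1664
M2 = 0.21274038 mol/L, rounded to 4 dp:

0.2127 mol/L


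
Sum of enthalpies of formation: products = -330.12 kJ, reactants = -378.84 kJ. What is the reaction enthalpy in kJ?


dH_rxn = sum(dH_f products) - sum(dH_f reactants)
dH_rxn = -330.12 - (-378.84)
dH_rxn = 48.72 kJ:

48.72 kJ


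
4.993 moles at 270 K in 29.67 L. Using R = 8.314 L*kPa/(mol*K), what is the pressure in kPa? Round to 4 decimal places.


PV = nRT, solve for P = nRT / V.
nRT = 4.993 * 8.314 * 270 = 11208.1865
P = 11208.1865 / 29.67
P = 377.7615942 kPa, rounded to 4 dp:

377.7616 kPa


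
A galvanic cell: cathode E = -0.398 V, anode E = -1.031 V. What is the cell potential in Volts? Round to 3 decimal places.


Standard cell potential: E_cell = E_cathode - E_anode.
E_cell = -0.398 - (-1.031)
E_cell = 0.633 V, rounded to 3 dp:

0.633 V


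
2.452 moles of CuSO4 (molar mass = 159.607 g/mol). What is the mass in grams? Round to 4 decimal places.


mass = n * M
mass = 2.452 * 159.607
mass = 391.356364 g, rounded to 4 dp:

391.3564 g


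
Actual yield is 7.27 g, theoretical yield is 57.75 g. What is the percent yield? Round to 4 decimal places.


% yield = 100 * actual / theoretical
% yield = 100 * 7.27 / 57.75
% yield = 12.58874459 %, rounded to 4 dp:

12.5887 %


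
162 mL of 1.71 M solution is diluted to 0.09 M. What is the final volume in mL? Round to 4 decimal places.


Dilution: M1*V1 = M2*V2, solve for V2.
V2 = M1*V1 / M2
V2 = 1.71 * 162 / 0.09
V2 = 277.02 / 0.09
V2 = 3078.0 mL, rounded to 4 dp:

3078.0000 mL


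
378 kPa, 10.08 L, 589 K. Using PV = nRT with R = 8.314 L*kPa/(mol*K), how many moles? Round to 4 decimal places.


PV = nRT, solve for n = PV / (RT).
PV = 378 * 10.08 = 3810.24
RT = 8.314 * 589 = 4896.946
n = 3810.24 / 4896.946
n = 0.77808495 mol, rounded to 4 dp:

0.7781 mol


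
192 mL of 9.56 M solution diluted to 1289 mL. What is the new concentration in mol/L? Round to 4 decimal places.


Dilution: M1*V1 = M2*V2, solve for M2.
M2 = M1*V1 / V2
M2 = 9.56 * 192 / 1289
M2 = 1835.52 / 1289
M2 = 1.42398759 mol/L, rounded to 4 dp:

1.4240 mol/L


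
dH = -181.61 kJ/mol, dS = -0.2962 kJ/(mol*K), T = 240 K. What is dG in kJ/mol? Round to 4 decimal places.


Gibbs: dG = dH - T*dS (consistent units, dS already in kJ/(mol*K)).
T*dS = 240 * -0.2962 = -71.088
dG = -181.61 - (-71.088)
dG = -110.522 kJ/mol, rounded to 4 dp:

-110.5220 kJ/mol


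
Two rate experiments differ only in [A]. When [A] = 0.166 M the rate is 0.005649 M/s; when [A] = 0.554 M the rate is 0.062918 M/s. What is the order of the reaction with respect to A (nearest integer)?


Rate is proportional to [A]^n, so rate2/rate1 = ([A]2/[A]1)^n. Take logs to solve for n.
rate2/rate1 = 0.062918 / 0.005649 = 11.1379
[A]2/[A]1 = 0.554 / 0.166 = 3.3373
n = ln(11.1379) / ln(3.3373) = 2.0
Nearest integer order:

2


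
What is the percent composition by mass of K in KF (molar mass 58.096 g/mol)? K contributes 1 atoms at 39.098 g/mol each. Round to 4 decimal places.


pct = 100 * (n_elem * M_elem) / M_total
mass_contribution = 1 * 39.098 = 39.098 g/mol
pct = 100 * 39.098 / 58.096
pct = 67.29895346 %, rounded to 4 dp:

67.2990 %


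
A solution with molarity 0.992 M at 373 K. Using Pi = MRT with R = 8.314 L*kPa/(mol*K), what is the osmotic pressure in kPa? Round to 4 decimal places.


Osmotic pressure (van't Hoff): Pi = M*R*T.
RT = 8.314 * 373 = 3101.122
Pi = 0.992 * 3101.122
Pi = 3076.313024 kPa, rounded to 4 dp:

3076.3130 kPa


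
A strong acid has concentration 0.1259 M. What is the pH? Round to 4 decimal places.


A strong acid dissociates completely, so [H+] equals the given concentration.
pH = -log10([H+]) = -log10(0.1259)
pH = 0.89997427, rounded to 4 dp:

0.9000


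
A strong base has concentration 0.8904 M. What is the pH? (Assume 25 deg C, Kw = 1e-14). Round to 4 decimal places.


A strong base dissociates completely, so [OH-] equals the given concentration.
pOH = -log10([OH-]) = -log10(0.8904) = 0.050415
pH = 14 - pOH = 14 - 0.050415
pH = 13.949585, rounded to 4 dp:

13.9496


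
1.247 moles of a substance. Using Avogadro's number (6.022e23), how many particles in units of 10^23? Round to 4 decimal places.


N = n * NA, then divide by 1e23 for the requested units.
N / 1e23 = n * 6.022
N / 1e23 = 1.247 * 6.022
N / 1e23 = 7.509434, rounded to 4 dp:

7.5094


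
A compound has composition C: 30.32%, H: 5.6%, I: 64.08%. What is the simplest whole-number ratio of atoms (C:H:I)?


Assume 100 g of compound, divide each mass% by atomic mass to get moles, then normalize by the smallest to get a raw atom ratio.
Moles per 100 g: C: 30.32/12.011 = 2.5244, H: 5.6/1.008 = 5.5556, I: 64.08/126.904 = 0.5049
Raw ratio (divide by min = 0.5049): C: 4.999, H: 11.002, I: 1.0
Multiply by 1 to clear fractions: C: 4.999 ~= 5, H: 11.002 ~= 11, I: 1.0 ~= 1
Reduce by GCD to get the simplest whole-number ratio:

5:11:1


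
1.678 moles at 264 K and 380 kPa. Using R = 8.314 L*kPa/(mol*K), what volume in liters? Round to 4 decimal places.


PV = nRT, solve for V = nRT / P.
nRT = 1.678 * 8.314 * 264 = 3683.0355
V = 3683.0355 / 380
V = 9.69219868 L, rounded to 4 dp:

9.6922 L


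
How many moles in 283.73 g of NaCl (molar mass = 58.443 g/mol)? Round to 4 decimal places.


n = mass / M
n = 283.73 / 58.443
n = 4.8548158 mol, rounded to 4 dp:

4.8548 mol


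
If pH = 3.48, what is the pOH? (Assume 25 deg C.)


At 25 deg C, pH + pOH = 14.
pOH = 14 - pH = 14 - 3.48
pOH = 10.52:

10.52


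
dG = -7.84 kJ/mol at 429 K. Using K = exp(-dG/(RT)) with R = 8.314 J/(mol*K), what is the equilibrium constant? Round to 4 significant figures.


dG is in kJ/mol; multiply by 1000 to match R in J/(mol*K).
RT = 8.314 * 429 = 3566.706 J/mol
exponent = -dG*1000 / (RT) = -(-7.84*1000) / 3566.706 = 2.1981066
K = exp(2.1981066)
K = 9.0079417, rounded to 4 significant figures:

9.008


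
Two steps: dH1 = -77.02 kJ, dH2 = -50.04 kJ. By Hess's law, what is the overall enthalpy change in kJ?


Hess's law: enthalpy is a state function, so add the step enthalpies.
dH_total = dH1 + dH2 = -77.02 + (-50.04)
dH_total = -127.06 kJ:

-127.06 kJ


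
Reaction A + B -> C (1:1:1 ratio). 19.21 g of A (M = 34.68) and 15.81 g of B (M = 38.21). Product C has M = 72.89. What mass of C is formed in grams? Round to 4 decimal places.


Find moles of each reactant; the smaller value is the limiting reagent in a 1:1:1 reaction, so moles_C equals moles of the limiter.
n_A = mass_A / M_A = 19.21 / 34.68 = 0.553922 mol
n_B = mass_B / M_B = 15.81 / 38.21 = 0.413766 mol
Limiting reagent: B (smaller), n_limiting = 0.413766 mol
mass_C = n_limiting * M_C = 0.413766 * 72.89
mass_C = 30.15940374 g, rounded to 4 dp:

30.1594 g


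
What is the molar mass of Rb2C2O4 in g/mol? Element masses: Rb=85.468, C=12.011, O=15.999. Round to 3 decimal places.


M = sum(count * atomic_mass) over atoms.
M = 2*85.468 + 2*12.011 + 4*15.999
M = 170.936 + 24.022 + 63.996
M = 258.954 g/mol, rounded to 3 dp:

258.954 g/mol


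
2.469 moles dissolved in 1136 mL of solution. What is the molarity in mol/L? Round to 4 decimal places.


Convert volume to liters: V_L = V_mL / 1000.
V_L = 1136 / 1000 = 1.136 L
M = n / V_L = 2.469 / 1.136
M = 2.17341549 mol/L, rounded to 4 dp:

2.1734 mol/L


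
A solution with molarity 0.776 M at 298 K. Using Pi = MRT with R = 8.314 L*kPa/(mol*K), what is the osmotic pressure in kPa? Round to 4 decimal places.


Osmotic pressure (van't Hoff): Pi = M*R*T.
RT = 8.314 * 298 = 2477.572
Pi = 0.776 * 2477.572
Pi = 1922.595872 kPa, rounded to 4 dp:

1922.5959 kPa


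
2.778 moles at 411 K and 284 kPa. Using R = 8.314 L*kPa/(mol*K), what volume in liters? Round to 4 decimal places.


PV = nRT, solve for V = nRT / P.
nRT = 2.778 * 8.314 * 411 = 9492.576
V = 9492.576 / 284
V = 33.42456338 L, rounded to 4 dp:

33.4246 L


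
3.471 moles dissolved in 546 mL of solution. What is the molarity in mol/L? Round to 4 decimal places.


Convert volume to liters: V_L = V_mL / 1000.
V_L = 546 / 1000 = 0.546 L
M = n / V_L = 3.471 / 0.546
M = 6.35714286 mol/L, rounded to 4 dp:

6.3571 mol/L


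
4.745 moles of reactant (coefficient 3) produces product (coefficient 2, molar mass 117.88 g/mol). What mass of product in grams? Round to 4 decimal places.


Use the coefficient ratio to convert reactant moles to product moles, then multiply by the product's molar mass.
moles_P = moles_R * (coeff_P / coeff_R) = 4.745 * (2/3) = 3.163333
mass_P = moles_P * M_P = 3.163333 * 117.88
mass_P = 372.89369404 g, rounded to 4 dp:

372.8937 g


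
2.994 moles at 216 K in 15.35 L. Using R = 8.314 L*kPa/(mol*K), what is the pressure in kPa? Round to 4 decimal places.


PV = nRT, solve for P = nRT / V.
nRT = 2.994 * 8.314 * 216 = 5376.6971
P = 5376.6971 / 15.35
P = 350.27342671 kPa, rounded to 4 dp:

350.2734 kPa


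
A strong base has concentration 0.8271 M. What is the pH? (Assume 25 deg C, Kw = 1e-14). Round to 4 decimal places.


A strong base dissociates completely, so [OH-] equals the given concentration.
pOH = -log10([OH-]) = -log10(0.8271) = 0.082442
pH = 14 - pOH = 14 - 0.082442
pH = 13.917558, rounded to 4 dp:

13.9176


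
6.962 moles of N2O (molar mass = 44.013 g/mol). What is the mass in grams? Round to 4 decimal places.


mass = n * M
mass = 6.962 * 44.013
mass = 306.418506 g, rounded to 4 dp:

306.4185 g


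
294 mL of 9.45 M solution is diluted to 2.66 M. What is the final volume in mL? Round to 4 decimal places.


Dilution: M1*V1 = M2*V2, solve for V2.
V2 = M1*V1 / M2
V2 = 9.45 * 294 / 2.66
V2 = 2778.3 / 2.66
V2 = 1044.47368421 mL, rounded to 4 dp:

1044.4737 mL


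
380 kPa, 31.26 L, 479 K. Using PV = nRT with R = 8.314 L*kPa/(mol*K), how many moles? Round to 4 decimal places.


PV = nRT, solve for n = PV / (RT).
PV = 380 * 31.26 = 11878.8
RT = 8.314 * 479 = 3982.406
n = 11878.8 / 3982.406
n = 2.98281993 mol, rounded to 4 dp:

2.9828 mol


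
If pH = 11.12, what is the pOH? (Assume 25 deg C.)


At 25 deg C, pH + pOH = 14.
pOH = 14 - pH = 14 - 11.12
pOH = 2.88:

2.88


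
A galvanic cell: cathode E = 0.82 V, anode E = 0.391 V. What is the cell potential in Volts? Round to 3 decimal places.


Standard cell potential: E_cell = E_cathode - E_anode.
E_cell = 0.82 - (0.391)
E_cell = 0.429 V, rounded to 3 dp:

0.429 V


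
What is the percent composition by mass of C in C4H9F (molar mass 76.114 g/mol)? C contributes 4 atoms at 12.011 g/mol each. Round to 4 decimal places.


pct = 100 * (n_elem * M_elem) / M_total
mass_contribution = 4 * 12.011 = 48.044 g/mol
pct = 100 * 48.044 / 76.114
pct = 63.12110781 %, rounded to 4 dp:

63.1211 %


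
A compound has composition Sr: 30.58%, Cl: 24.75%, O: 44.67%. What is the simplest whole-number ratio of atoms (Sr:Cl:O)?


Assume 100 g of compound, divide each mass% by atomic mass to get moles, then normalize by the smallest to get a raw atom ratio.
Moles per 100 g: Sr: 30.58/87.62 = 0.349, Cl: 24.75/35.453 = 0.6981, O: 44.67/15.999 = 2.792
Raw ratio (divide by min = 0.349): Sr: 1.0, Cl: 2.0, O: 8.0
Multiply by 1 to clear fractions: Sr: 1.0 ~= 1, Cl: 2.0 ~= 2, O: 8.0 ~= 8
Reduce by GCD to get the simplest whole-number ratio:

1:2:8


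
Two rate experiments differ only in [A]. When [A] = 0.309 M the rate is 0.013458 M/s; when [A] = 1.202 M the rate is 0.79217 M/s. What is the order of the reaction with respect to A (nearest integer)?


Rate is proportional to [A]^n, so rate2/rate1 = ([A]2/[A]1)^n. Take logs to solve for n.
rate2/rate1 = 0.79217 / 0.013458 = 58.8624
[A]2/[A]1 = 1.202 / 0.309 = 3.89
n = ln(58.8624) / ln(3.89) = 3.0
Nearest integer order:

3


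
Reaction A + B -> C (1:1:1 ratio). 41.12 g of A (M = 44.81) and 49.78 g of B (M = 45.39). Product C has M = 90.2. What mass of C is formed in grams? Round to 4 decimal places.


Find moles of each reactant; the smaller value is the limiting reagent in a 1:1:1 reaction, so moles_C equals moles of the limiter.
n_A = mass_A / M_A = 41.12 / 44.81 = 0.917652 mol
n_B = mass_B / M_B = 49.78 / 45.39 = 1.096717 mol
Limiting reagent: A (smaller), n_limiting = 0.917652 mol
mass_C = n_limiting * M_C = 0.917652 * 90.2
mass_C = 82.7722104 g, rounded to 4 dp:

82.7722 g
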